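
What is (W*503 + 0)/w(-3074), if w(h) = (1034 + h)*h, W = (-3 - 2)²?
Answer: 2515/1254192 ≈ 0.0020053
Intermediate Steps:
W = 25 (W = (-5)² = 25)
w(h) = h*(1034 + h)
(W*503 + 0)/w(-3074) = (25*503 + 0)/((-3074*(1034 - 3074))) = (12575 + 0)/((-3074*(-2040))) = 12575/6270960 = 12575*(1/6270960) = 2515/1254192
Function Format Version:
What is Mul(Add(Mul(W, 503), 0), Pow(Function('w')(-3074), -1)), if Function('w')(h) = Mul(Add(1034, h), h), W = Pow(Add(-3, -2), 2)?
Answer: Rational(2515, 1254192) ≈ 0.0020053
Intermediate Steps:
W = 25 (W = Pow(-5, 2) = 25)
Function('w')(h) = Mul(h, Add(1034, h))
Mul(Add(Mul(W, 503), 0), Pow(Function('w')(-3074), -1)) = Mul(Add(Mul(25, 503), 0), Pow(Mul(-3074, Add(1034, -3074)), -1)) = Mul(Add(12575, 0), Pow(Mul(-3074, -2040), -1)) = Mul(12575, Pow(6270960, -1)) = Mul(12575, Rational(1, 6270960)) = Rational(2515, 1254192)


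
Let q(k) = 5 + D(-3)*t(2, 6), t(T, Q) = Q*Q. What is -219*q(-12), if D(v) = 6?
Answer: -48399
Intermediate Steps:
t(T, Q) = Q**2
q(k) = 221 (q(k) = 5 + 6*6**2 = 5 + 6*36 = 5 + 216 = 221)
-219*q(-12) = -219*221 = -48399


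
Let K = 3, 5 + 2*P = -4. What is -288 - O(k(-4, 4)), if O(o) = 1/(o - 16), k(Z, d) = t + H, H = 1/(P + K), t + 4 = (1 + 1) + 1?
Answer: -15261/53 ≈ -287.94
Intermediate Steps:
P = -9/2 (P = -5/2 + (½)*(-4) = -5/2 - 2 = -9/2 ≈ -4.5000)
t = -1 (t = -4 + ((1 + 1) + 1) = -4 + (2 + 1) = -4 + 3 = -1)
H = -⅔ (H = 1/(-9/2 + 3) = 1/(-3/2) = -⅔ ≈ -0.66667)
k(Z, d) = -5/3 (k(Z, d) = -1 - ⅔ = -5/3)
O(o) = 1/(-16 + o)
-288 - O(k(-4, 4)) = -288 - 1/(-16 - 5/3) = -288 - 1/(-53/3) = -288 - 1*(-3/53) = -288 + 3/53 = -15261/53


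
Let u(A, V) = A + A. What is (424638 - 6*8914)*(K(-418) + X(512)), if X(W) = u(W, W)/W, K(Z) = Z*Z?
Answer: 64850253804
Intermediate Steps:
u(A, V) = 2*A
K(Z) = Z**2
X(W) = 2 (X(W) = (2*W)/W = 2)
(424638 - 6*8914)*(K(-418) + X(512)) = (424638 - 6*8914)*((-418)**2 + 2) = (424638 - 53484)*(174724 + 2) = 371154*174726 = 64850253804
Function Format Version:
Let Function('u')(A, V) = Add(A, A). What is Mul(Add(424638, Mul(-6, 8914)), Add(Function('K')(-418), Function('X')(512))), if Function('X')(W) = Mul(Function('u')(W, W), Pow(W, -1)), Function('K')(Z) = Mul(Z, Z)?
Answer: 64850253804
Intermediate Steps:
Function('u')(A, V) = Mul(2, A)
Function('K')(Z) = Pow(Z, 2)
Function('X')(W) = 2 (Function('X')(W) = Mul(Mul(2, W), Pow(W, -1)) = 2)
Mul(Add(424638, Mul(-6, 8914)), Add(Function('K')(-418), Function('X')(512))) = Mul(Add(424638, Mul(-6, 8914)), Add(Pow(-418, 2), 2)) = Mul(Add(424638, -53484), Add(174724, 2)) = Mul(371154, 174726) = 64850253804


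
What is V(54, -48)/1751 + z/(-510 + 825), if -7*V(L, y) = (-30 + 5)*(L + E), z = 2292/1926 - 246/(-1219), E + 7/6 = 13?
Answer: 59868437623/431653665870 ≈ 0.13870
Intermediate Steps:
E = 71/6 (E = -7/6 + 13 = 71/6 ≈ 11.833)
z = 544624/391299 (z = 2292*(1/1926) - 246*(-1/1219) = 382/321 + 246/1219 = 544624/391299 ≈ 1.3918)
V(L, y) = 1775/42 + 25*L/7 (V(L, y) = -(-30 + 5)*(L + 71/6)/7 = -(-25)*(71/6 + L)/7 = -(-1775/6 - 25*L)/7 = 1775/42 + 25*L/7)
V(54, -48)/1751 + z/(-510 + 825) = (1775/42 + (25/7)*54)/1751 + 544624/(391299*(-510 + 825)) = (1775/42 + 1350/7)*(1/1751) + (544624/391299)/315 = (9875/42)*(1/1751) + (544624/391299)*(1/315) = 9875/73542 + 544624/123259185 = 59868437623/431653665870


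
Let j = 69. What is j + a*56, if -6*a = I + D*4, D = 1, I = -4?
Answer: 69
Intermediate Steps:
a = 0 (a = -(-4 + 1*4)/6 = -(-4 + 4)/6 = -⅙*0 = 0)
j + a*56 = 69 + 0*56 = 69 + 0 = 69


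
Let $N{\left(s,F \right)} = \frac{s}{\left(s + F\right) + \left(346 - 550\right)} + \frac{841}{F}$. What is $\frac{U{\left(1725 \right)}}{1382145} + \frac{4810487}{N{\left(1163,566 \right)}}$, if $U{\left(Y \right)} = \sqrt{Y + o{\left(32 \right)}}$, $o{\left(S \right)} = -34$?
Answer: $\frac{4152171854050}{1940783} + \frac{\sqrt{1691}}{1382145} \approx 2.1394 \cdot 10^{6}$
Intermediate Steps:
$U{\left(Y \right)} = \sqrt{-34 + Y}$ ($U{\left(Y \right)} = \sqrt{Y - 34} = \sqrt{-34 + Y}$)
$N{\left(s,F \right)} = \frac{841}{F} + \frac{s}{-204 + F + s}$ ($N{\left(s,F \right)} = \frac{s}{\left(F + s\right) - 204} + \frac{841}{F} = \frac{s}{-204 + F + s} + \frac{841}{F} = \frac{841}{F} + \frac{s}{-204 + F + s}$)
$\frac{U{\left(1725 \right)}}{1382145} + \frac{4810487}{N{\left(1163,566 \right)}} = \frac{\sqrt{-34 + 1725}}{1382145} + \frac{4810487}{\frac{1}{566} \frac{1}{-204 + 566 + 1163} \left(-171564 + 841 \cdot 566 + 841 \cdot 1163 + 566 \cdot 1163\right)} = \sqrt{1691} \cdot \frac{1}{1382145} + \frac{4810487}{\frac{1}{566} \cdot \frac{1}{1525} \left(-171564 + 476006 + 978083 + 658258\right)} = \frac{\sqrt{1691}}{1382145} + \frac{4810487}{\frac{1}{566} \cdot \frac{1}{1525} \cdot 1940783} = \frac{\sqrt{1691}}{1382145} + \frac{4810487}{\frac{1940783}{863150}} = \frac{\sqrt{1691}}{1382145} + 4810487 \cdot \frac{863150}{1940783} = \frac{\sqrt{1691}}{1382145} + \frac{4152171854050}{1940783} = \frac{4152171854050}{1940783} + \frac{\sqrt{1691}}{1382145}$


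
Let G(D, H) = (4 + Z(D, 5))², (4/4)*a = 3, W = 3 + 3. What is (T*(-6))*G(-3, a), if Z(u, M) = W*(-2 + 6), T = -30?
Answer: 141120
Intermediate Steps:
W = 6
a = 3
Z(u, M) = 24 (Z(u, M) = 6*(-2 + 6) = 6*4 = 24)
G(D, H) = 784 (G(D, H) = (4 + 24)² = 28² = 784)
(T*(-6))*G(-3, a) = -30*(-6)*784 = 180*784 = 141120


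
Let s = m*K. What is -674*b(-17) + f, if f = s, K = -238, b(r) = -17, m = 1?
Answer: 11220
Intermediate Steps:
s = -238 (s = 1*(-238) = -238)
f = -238
-674*b(-17) + f = -674*(-17) - 238 = 11458 - 238 = 11220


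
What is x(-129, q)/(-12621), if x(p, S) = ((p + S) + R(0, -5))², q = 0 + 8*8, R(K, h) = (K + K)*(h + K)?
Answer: -4225/12621 ≈ -0.33476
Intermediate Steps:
R(K, h) = 2*K*(K + h) (R(K, h) = (2*K)*(K + h) = 2*K*(K + h))
q = 64 (q = 0 + 64 = 64)
x(p, S) = (S + p)² (x(p, S) = ((p + S) + 2*0*(0 - 5))² = ((S + p) + 2*0*(-5))² = ((S + p) + 0)² = (S + p)²)
x(-129, q)/(-12621) = (64 - 129)²/(-12621) = (-65)²*(-1/12621) = 4225*(-1/12621) = -4225/12621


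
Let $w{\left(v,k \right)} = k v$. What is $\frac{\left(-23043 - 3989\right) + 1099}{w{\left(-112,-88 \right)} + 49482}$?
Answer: $- \frac{25933}{59338} \approx -0.43704$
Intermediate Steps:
$\frac{\left(-23043 - 3989\right) + 1099}{w{\left(-112,-88 \right)} + 49482} = \frac{\left(-23043 - 3989\right) + 1099}{\left(-88\right) \left(-112\right) + 49482} = \frac{-27032 + 1099}{9856 + 49482} = - \frac{25933}{59338}$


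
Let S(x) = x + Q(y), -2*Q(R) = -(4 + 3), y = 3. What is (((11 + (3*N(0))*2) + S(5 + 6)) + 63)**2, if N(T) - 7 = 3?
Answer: 88209/4 ≈ 22052.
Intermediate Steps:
N(T) = 10 (N(T) = 7 + 3 = 10)
Q(R) = 7/2 (Q(R) = -(-1)*(4 + 3)/2 = -(-1)*7/2 = -1/2*(-7) = 7/2)
S(x) = 7/2 + x (S(x) = x + 7/2 = 7/2 + x)
(((11 + (3*N(0))*2) + S(5 + 6)) + 63)**2 = (((11 + (3*10)*2) + (7/2 + (5 + 6))) + 63)**2 = (((11 + 30*2) + (7/2 + 11)) + 63)**2 = (((11 + 60) + 29/2) + 63)**2 = ((71 + 29/2) + 63)**2 = (171/2 + 63)**2 = (297/2)**2 = 88209/4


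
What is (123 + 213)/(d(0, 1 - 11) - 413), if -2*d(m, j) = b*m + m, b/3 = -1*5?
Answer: -48/59 ≈ -0.81356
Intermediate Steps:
b = -15 (b = 3*(-1*5) = 3*(-5) = -15)
d(m, j) = 7*m (d(m, j) = -(-15*m + m)/2 = -(-7)*m = 7*m)
(123 + 213)/(d(0, 1 - 11) - 413) = (123 + 213)/(7*0 - 413) = 336/(0 - 413) = 336/(-413) = 336*(-1/413) = -48/59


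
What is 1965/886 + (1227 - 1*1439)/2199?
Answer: 4133203/1948314 ≈ 2.1214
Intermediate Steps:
1965/886 + (1227 - 1*1439)/2199 = 1965*(1/886) + (1227 - 1439)*(1/2199) = 1965/886 - 212*1/2199 = 1965/886 - 212/2199 = 4133203/1948314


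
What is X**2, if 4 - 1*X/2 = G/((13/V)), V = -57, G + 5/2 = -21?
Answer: 6630625/169 ≈ 39234.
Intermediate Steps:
G = -47/2 (G = -5/2 - 21 = -47/2 ≈ -23.500)
X = -2575/13 (X = 8 - (-47)/(13/(-57)) = 8 - (-47)/(13*(-1/57)) = 8 - (-47)/(-13/57) = 8 - (-47)*(-57)/13 = 8 - 2*2679/26 = 8 - 2679/13 = -2575/13 ≈ -198.08)
X**2 = (-2575/13)**2 = 6630625/169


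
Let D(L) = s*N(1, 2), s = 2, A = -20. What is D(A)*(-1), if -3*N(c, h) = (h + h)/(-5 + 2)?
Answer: -8/9 ≈ -0.88889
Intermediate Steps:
N(c, h) = 2*h/9 (N(c, h) = -(h + h)/(3*(-5 + 2)) = -2*h/(3*(-3)) = -2*h*(-1)/(3*3) = -(-2)*h/9 = 2*h/9)
D(L) = 8/9 (D(L) = 2*((2/9)*2) = 2*(4/9) = 8/9)
D(A)*(-1) = (8/9)*(-1) = -8/9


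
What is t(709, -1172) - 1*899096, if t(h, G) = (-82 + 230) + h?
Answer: -898239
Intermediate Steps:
t(h, G) = 148 + h
t(709, -1172) - 1*899096 = (148 + 709) - 1*899096 = 857 - 899096 = -898239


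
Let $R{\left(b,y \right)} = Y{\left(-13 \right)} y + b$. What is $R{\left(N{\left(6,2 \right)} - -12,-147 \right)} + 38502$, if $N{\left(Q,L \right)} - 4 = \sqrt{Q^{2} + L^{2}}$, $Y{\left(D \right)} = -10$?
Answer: $39988 + 2 \sqrt{10} \approx 39994.0$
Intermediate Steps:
$N{\left(Q,L \right)} = 4 + \sqrt{L^{2} + Q^{2}}$ ($N{\left(Q,L \right)} = 4 + \sqrt{Q^{2} + L^{2}} = 4 + \sqrt{L^{2} + Q^{2}}$)
$R{\left(b,y \right)} = b - 10 y$ ($R{\left(b,y \right)} = - 10 y + b = b - 10 y$)
$R{\left(N{\left(6,2 \right)} - -12,-147 \right)} + 38502 = \left(\left(\left(4 + \sqrt{2^{2} + 6^{2}}\right) - -12\right) - -1470\right) + 38502 = \left(\left(\left(4 + \sqrt{4 + 36}\right) + 12\right) + 1470\right) + 38502 = \left(\left(\left(4 + \sqrt{40}\right) + 12\right) + 1470\right) + 38502 = \left(\left(\left(4 + 2 \sqrt{10}\right) + 12\right) + 1470\right) + 38502 = \left(\left(16 + 2 \sqrt{10}\right) + 1470\right) + 38502 = \left(1486 + 2 \sqrt{10}\right) + 38502 = 39988 + 2 \sqrt{10}$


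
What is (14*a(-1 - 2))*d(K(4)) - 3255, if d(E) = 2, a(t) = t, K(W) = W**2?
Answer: -3339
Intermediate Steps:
(14*a(-1 - 2))*d(K(4)) - 3255 = (14*(-1 - 2))*2 - 3255 = (14*(-3))*2 - 3255 = -42*2 - 3255 = -84 - 3255 = -3339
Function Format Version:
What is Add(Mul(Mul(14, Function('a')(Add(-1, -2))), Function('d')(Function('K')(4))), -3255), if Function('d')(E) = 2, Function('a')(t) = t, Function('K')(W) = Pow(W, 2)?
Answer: -3339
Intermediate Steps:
Add(Mul(Mul(14, Function('a')(Add(-1, -2))), Function('d')(Function('K')(4))), -3255) = Add(Mul(Mul(14, Add(-1, -2)), 2), -3255) = Add(Mul(Mul(14, -3), 2), -3255) = Add(Mul(-42, 2), -3255) = Add(-84, -3255) = -3339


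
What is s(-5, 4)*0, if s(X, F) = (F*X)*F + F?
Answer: 0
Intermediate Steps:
s(X, F) = F + X*F² (s(X, F) = X*F² + F = F + X*F²)
s(-5, 4)*0 = (4*(1 + 4*(-5)))*0 = (4*(1 - 20))*0 = (4*(-19))*0 = -76*0 = 0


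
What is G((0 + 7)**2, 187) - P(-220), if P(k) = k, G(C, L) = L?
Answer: 407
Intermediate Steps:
G((0 + 7)**2, 187) - P(-220) = 187 - 1*(-220) = 187 + 220 = 407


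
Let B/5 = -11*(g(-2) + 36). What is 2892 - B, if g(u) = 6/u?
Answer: 4707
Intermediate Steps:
B = -1815 (B = 5*(-11*(6/(-2) + 36)) = 5*(-11*(6*(-½) + 36)) = 5*(-11*(-3 + 36)) = 5*(-11*33) = 5*(-363) = -1815)
2892 - B = 2892 - 1*(-1815) = 2892 + 1815 = 4707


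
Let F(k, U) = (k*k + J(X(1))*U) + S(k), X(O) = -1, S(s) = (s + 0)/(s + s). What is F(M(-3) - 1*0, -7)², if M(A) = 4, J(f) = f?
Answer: 2209/4 ≈ 552.25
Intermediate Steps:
S(s) = ½ (S(s) = s/((2*s)) = s*(1/(2*s)) = ½)
F(k, U) = ½ + k² - U (F(k, U) = (k*k - U) + ½ = (k² - U) + ½ = ½ + k² - U)
F(M(-3) - 1*0, -7)² = (½ + (4 - 1*0)² - 1*(-7))² = (½ + (4 + 0)² + 7)² = (½ + 4² + 7)² = (½ + 16 + 7)² = (47/2)² = 2209/4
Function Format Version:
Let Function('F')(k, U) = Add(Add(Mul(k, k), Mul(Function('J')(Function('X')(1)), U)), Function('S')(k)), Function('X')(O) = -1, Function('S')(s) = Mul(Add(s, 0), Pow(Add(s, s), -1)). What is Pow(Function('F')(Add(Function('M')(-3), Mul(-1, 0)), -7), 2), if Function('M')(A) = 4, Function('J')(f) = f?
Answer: Rational(2209, 4) ≈ 552.25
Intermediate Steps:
Function('S')(s) = Rational(1, 2) (Function('S')(s) = Mul(s, Pow(Mul(2, s), -1)) = Mul(s, Mul(Rational(1, 2), Pow(s, -1))) = Rational(1, 2))
Function('F')(k, U) = Add(Rational(1, 2), Pow(k, 2), Mul(-1, U)) (Function('F')(k, U) = Add(Add(Mul(k, k), Mul(-1, U)), Rational(1, 2)) = Add(Add(Pow(k, 2), Mul(-1, U)), Rational(1, 2)) = Add(Rational(1, 2), Pow(k, 2), Mul(-1, U)))
Pow(Function('F')(Add(Function('M')(-3), Mul(-1, 0)), -7), 2) = Pow(Add(Rational(1, 2), Pow(Add(4, Mul(-1, 0)), 2), Mul(-1, -7)), 2) = Pow(Add(Rational(1, 2), Pow(Add(4, 0), 2), 7), 2) = Pow(Add(Rational(1, 2), Pow(4, 2), 7), 2) = Pow(Add(Rational(1, 2), 16, 7), 2) = Pow(Rational(47, 2), 2) = Rational(2209, 4)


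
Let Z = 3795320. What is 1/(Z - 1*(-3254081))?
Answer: 1/7049401 ≈ 1.4186e-7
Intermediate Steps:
1/(Z - 1*(-3254081)) = 1/(3795320 - 1*(-3254081)) = 1/(3795320 + 3254081) = 1/7049401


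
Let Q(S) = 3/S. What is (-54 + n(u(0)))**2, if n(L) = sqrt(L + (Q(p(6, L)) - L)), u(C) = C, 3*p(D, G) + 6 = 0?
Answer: (108 - I*sqrt(6))**2/4 ≈ 2914.5 - 132.27*I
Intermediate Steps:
p(D, G) = -2 (p(D, G) = -2 + (1/3)*0 = -2 + 0 = -2)
n(L) = I*sqrt(6)/2 (n(L) = sqrt(L + (3/(-2) - L)) = sqrt(L + (3*(-1/2) - L)) = sqrt(L + (-3/2 - L)) = sqrt(-3/2) = I*sqrt(6)/2)
(-54 + n(u(0)))**2 = (-54 + I*sqrt(6)/2)**2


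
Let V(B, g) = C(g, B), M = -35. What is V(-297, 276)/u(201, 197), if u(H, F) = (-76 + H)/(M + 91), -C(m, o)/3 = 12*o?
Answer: 598752/125 ≈ 4790.0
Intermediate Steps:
C(m, o) = -36*o
V(B, g) = -36*B
u(H, F) = -19/14 + H/56 (u(H, F) = (-76 + H)/(-35 + 91) = (-76 + H)/56 = (-76 + H)*(1/56) = -19/14 + H/56)
V(-297, 276)/u(201, 197) = (-36*(-297))/(-19/14 + (1/56)*201) = 10692/(-19/14 + 201/56) = 10692/(125/56) = 10692*(56/125) = 598752/125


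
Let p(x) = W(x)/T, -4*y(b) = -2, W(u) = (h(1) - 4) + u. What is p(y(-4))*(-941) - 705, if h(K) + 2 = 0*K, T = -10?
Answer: -24451/20 ≈ -1222.6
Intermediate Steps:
h(K) = -2 (h(K) = -2 + 0*K = -2 + 0 = -2)
W(u) = -6 + u (W(u) = (-2 - 4) + u = -6 + u)
y(b) = ½ (y(b) = -¼*(-2) = ½)
p(x) = ⅗ - x/10 (p(x) = (-6 + x)/(-10) = (-6 + x)*(-⅒) = ⅗ - x/10)
p(y(-4))*(-941) - 705 = (⅗ - ⅒*½)*(-941) - 705 = (⅗ - 1/20)*(-941) - 705 = (11/20)*(-941) - 705 = -10351/20 - 705 = -24451/20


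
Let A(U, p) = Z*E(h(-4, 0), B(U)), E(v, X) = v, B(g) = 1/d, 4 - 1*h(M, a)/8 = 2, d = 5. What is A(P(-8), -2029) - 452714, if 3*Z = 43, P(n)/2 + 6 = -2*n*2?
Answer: -1357454/3 ≈ -4.5248e+5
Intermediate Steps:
P(n) = -12 - 8*n (P(n) = -12 + 2*(-2*n*2) = -12 + 2*(-4*n) = -12 - 8*n)
h(M, a) = 16 (h(M, a) = 32 - 8*2 = 32 - 16 = 16)
B(g) = 1/5
Z = 43/3 (Z = (1/3)*43 = 43/3 ≈ 14.333)
A(U, p) = 688/3 (A(U, p) = (43/3)*16 = 688/3)
A(P(-8), -2029) - 452714 = 688/3 - 452714 = -1357454/3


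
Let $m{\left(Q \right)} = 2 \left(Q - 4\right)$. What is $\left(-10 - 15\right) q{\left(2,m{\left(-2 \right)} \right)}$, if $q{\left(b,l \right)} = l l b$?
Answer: $-7200$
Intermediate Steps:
$m{\left(Q \right)} = -8 + 2 Q$ ($m{\left(Q \right)} = 2 \left(-4 + Q\right) = -8 + 2 Q$)
$q{\left(b,l \right)} = b l^{2}$ ($q{\left(b,l \right)} = l^{2} b = b l^{2}$)
$\left(-10 - 15\right) q{\left(2,m{\left(-2 \right)} \right)} = \left(-10 - 15\right) 2 \left(-8 + 2 \left(-2\right)\right)^{2} = - 25 \cdot 2 \left(-8 - 4\right)^{2} = - 25 \cdot 2 \left(-12\right)^{2} = - 25 \cdot 2 \cdot 144 = \left(-25\right) 288 = -7200$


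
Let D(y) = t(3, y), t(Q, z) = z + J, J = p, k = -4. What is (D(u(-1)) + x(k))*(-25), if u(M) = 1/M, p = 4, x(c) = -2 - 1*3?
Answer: 50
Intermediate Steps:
x(c) = -5 (x(c) = -2 - 3 = -5)
J = 4
u(M) = 1/M
t(Q, z) = 4 + z (t(Q, z) = z + 4 = 4 + z)
D(y) = 4 + y
(D(u(-1)) + x(k))*(-25) = ((4 + 1/(-1)) - 5)*(-25) = ((4 - 1) - 5)*(-25) = (3 - 5)*(-25) = -2*(-25) = 50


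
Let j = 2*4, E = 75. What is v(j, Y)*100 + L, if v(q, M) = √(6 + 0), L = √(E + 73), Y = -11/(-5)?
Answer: 2*√37 + 100*√6 ≈ 257.11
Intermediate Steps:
Y = 11/5 (Y = -11*(-⅕) = 11/5 ≈ 2.2000)
L = 2*√37 (L = √(75 + 73) = √148 = 2*√37 ≈ 12.166)
j = 8
v(q, M) = √6
v(j, Y)*100 + L = √6*100 + 2*√37 = 100*√6 + 2*√37 = 2*√37 + 100*√6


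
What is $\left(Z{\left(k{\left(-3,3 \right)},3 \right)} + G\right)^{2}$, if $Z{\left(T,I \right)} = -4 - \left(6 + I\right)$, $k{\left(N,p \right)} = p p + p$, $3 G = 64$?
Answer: $\frac{625}{9} \approx 69.444$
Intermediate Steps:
$G = \frac{64}{3}$ ($G = \frac{1}{3} \cdot 64 = \frac{64}{3} \approx 21.333$)
$k{\left(N,p \right)} = p + p^{2}$ ($k{\left(N,p \right)} = p^{2} + p = p + p^{2}$)
$Z{\left(T,I \right)} = -10 - I$
$\left(Z{\left(k{\left(-3,3 \right)},3 \right)} + G\right)^{2} = \left(\left(-10 - 3\right) + \frac{64}{3}\right)^{2} = \left(-13 + \frac{64}{3}\right)^{2} = \left(\frac{25}{3}\right)^{2} = \frac{625}{9}$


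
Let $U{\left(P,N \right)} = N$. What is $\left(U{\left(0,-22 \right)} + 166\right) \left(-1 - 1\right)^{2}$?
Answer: $576$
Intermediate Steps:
$\left(U{\left(0,-22 \right)} + 166\right) \left(-1 - 1\right)^{2} = \left(-22 + 166\right) \left(-1 - 1\right)^{2} = 144 \left(-2\right)^{2} = 144 \cdot 4 = 576$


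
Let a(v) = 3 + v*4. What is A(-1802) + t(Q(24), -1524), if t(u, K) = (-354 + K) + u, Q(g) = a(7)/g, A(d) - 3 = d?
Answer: -88217/24 ≈ -3675.7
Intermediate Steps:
A(d) = 3 + d
a(v) = 3 + 4*v
Q(g) = 31/g (Q(g) = (3 + 4*7)/g = (3 + 28)/g = 31/g)
t(u, K) = -354 + K + u
A(-1802) + t(Q(24), -1524) = (3 - 1802) + (-354 - 1524 + 31/24) = -1799 + (-354 - 1524 + 31*(1/24)) = -1799 + (-354 - 1524 + 31/24) = -1799 - 45041/24 = -88217/24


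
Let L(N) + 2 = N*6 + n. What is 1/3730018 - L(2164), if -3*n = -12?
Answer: -48438013747/3730018 ≈ -12986.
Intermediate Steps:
n = 4 (n = -⅓*(-12) = 4)
L(N) = 2 + 6*N (L(N) = -2 + (N*6 + 4) = -2 + (6*N + 4) = -2 + (4 + 6*N) = 2 + 6*N)
1/3730018 - L(2164) = 1/3730018 - (2 + 6*2164) = 1/3730018 - (2 + 12984) = 1/3730018 - 1*12986 = 1/3730018 - 12986 = -48438013747/3730018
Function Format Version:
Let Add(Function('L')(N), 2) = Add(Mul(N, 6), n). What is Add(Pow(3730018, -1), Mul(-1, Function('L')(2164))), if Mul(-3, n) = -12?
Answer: Rational(-48438013747, 3730018) ≈ -12986.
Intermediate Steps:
n = 4 (n = Mul(Rational(-1, 3), -12) = 4)
Function('L')(N) = Add(2, Mul(6, N)) (Function('L')(N) = Add(-2, Add(Mul(N, 6), 4)) = Add(-2, Add(Mul(6, N), 4)) = Add(-2, Add(4, Mul(6, N))) = Add(2, Mul(6, N)))
Add(Pow(3730018, -1), Mul(-1, Function('L')(2164))) = Add(Pow(3730018, -1), Mul(-1, Add(2, Mul(6, 2164)))) = Add(Rational(1, 3730018), Mul(-1, Add(2, 12984))) = Add(Rational(1, 3730018), Mul(-1, 12986)) = Add(Rational(1, 3730018), -12986) = Rational(-48438013747, 3730018)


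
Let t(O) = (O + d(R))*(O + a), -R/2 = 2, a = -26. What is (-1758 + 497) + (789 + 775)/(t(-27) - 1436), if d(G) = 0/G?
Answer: -7869/5 ≈ -1573.8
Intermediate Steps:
R = -4 (R = -2*2 = -4)
d(G) = 0
t(O) = O*(-26 + O) (t(O) = (O + 0)*(O - 26) = O*(-26 + O))
(-1758 + 497) + (789 + 775)/(t(-27) - 1436) = (-1758 + 497) + (789 + 775)/(-27*(-26 - 27) - 1436) = -1261 + 1564/(-27*(-53) - 1436) = -1261 + 1564/(1431 - 1436) = -1261 + 1564/(-5) = -1261 + 1564*(-1/5) = -1261 - 1564/5 = -7869/5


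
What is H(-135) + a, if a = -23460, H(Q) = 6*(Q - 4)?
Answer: -24294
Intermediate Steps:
H(Q) = -24 + 6*Q (H(Q) = 6*(-4 + Q) = -24 + 6*Q)
H(-135) + a = (-24 + 6*(-135)) - 23460 = (-24 - 810) - 23460 = -834 - 23460 = -24294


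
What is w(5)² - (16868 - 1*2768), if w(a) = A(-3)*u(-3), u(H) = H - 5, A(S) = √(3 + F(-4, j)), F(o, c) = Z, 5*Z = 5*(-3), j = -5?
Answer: -14100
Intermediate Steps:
Z = -3 (Z = (5*(-3))/5 = (⅕)*(-15) = -3)
F(o, c) = -3
A(S) = 0 (A(S) = √(3 - 3) = √0 = 0)
u(H) = -5 + H
w(a) = 0 (w(a) = 0*(-5 - 3) = 0*(-8) = 0)
w(5)² - (16868 - 1*2768) = 0² - (16868 - 1*2768) = 0 - (16868 - 2768) = 0 - 1*14100 = 0 - 14100 = -14100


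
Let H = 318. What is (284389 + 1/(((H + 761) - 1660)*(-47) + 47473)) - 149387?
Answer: 10095449561/74780 ≈ 1.3500e+5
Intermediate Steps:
(284389 + 1/(((H + 761) - 1660)*(-47) + 47473)) - 149387 = (284389 + 1/(((318 + 761) - 1660)*(-47) + 47473)) - 149387 = (284389 + 1/((1079 - 1660)*(-47) + 47473)) - 149387 = (284389 + 1/(-581*(-47) + 47473)) - 149387 = (284389 + 1/(27307 + 47473)) - 149387 = (284389 + 1/74780) - 149387 = 21266609421/74780 - 149387 = 10095449561/74780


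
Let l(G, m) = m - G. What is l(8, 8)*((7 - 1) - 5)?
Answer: 0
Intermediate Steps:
l(8, 8)*((7 - 1) - 5) = (8 - 1*8)*((7 - 1) - 5) = (8 - 8)*(6 - 5) = 0*1 = 0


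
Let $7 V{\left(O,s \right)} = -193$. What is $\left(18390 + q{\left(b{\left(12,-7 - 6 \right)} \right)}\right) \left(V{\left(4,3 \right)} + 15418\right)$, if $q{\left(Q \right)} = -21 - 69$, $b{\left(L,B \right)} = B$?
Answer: $\frac{1971513900}{7} \approx 2.8165 \cdot 10^{8}$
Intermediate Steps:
$q{\left(Q \right)} = -90$
$V{\left(O,s \right)} = - \frac{193}{7}$ ($V{\left(O,s \right)} = \frac{1}{7} \left(-193\right) = - \frac{193}{7}$)
$\left(18390 + q{\left(b{\left(12,-7 - 6 \right)} \right)}\right) \left(V{\left(4,3 \right)} + 15418\right) = \left(18390 - 90\right) \left(- \frac{193}{7} + 15418\right) = 18300 \cdot \frac{107733}{7} = \frac{1971513900}{7}$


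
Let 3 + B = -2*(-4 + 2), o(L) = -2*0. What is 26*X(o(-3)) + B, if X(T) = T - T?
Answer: 1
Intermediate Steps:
o(L) = 0
X(T) = 0
B = 1 (B = -3 - 2*(-4 + 2) = -3 - 2*(-2) = -3 + 4 = 1)
26*X(o(-3)) + B = 26*0 + 1 = 0 + 1 = 1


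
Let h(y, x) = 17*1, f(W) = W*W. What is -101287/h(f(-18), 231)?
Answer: -101287/17 ≈ -5958.1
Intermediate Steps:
f(W) = W²
h(y, x) = 17
-101287/h(f(-18), 231) = -101287/17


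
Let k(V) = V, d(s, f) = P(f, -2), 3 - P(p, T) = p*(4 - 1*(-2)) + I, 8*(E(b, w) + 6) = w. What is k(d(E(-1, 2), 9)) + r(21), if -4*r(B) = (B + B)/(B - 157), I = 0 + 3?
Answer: -14667/272 ≈ -53.923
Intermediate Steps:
I = 3
E(b, w) = -6 + w/8
P(p, T) = -6*p (P(p, T) = 3 - (p*(4 - 1*(-2)) + 3) = 3 - (p*(4 + 2) + 3) = 3 - (p*6 + 3) = 3 - (6*p + 3) = 3 - (3 + 6*p) = 3 + (-3 - 6*p) = -6*p)
d(s, f) = -6*f
r(B) = -B/(2*(-157 + B)) (r(B) = -(B + B)/(4*(B - 157)) = -2*B/(4*(-157 + B)) = -B/(2*(-157 + B)))
k(d(E(-1, 2), 9)) + r(21) = -6*9 - 1*21/(-314 + 2*21) = -54 - 1*21/(-314 + 42) = -54 - 1*21/(-272) = -54 - 1*21*(-1/272) = -54 + 21/272 = -14667/272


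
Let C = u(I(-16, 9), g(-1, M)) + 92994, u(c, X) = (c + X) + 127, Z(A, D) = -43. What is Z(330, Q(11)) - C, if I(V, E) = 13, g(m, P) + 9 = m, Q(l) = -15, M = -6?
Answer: -93167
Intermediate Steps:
g(m, P) = -9 + m
u(c, X) = 127 + X + c (u(c, X) = (X + c) + 127 = 127 + X + c)
C = 93124 (C = (127 + (-9 - 1) + 13) + 92994 = (127 - 10 + 13) + 92994 = 130 + 92994 = 93124)
Z(330, Q(11)) - C = -43 - 1*93124 = -43 - 93124 = -93167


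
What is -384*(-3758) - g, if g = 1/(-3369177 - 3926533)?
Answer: 10528234821121/7295710 ≈ 1.4431e+6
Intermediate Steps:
g = -1/7295710 (g = 1/(-7295710) = -1/7295710 ≈ -1.3707e-7)
-384*(-3758) - g = -384*(-3758) - 1*(-1/7295710) = 1443072 + 1/7295710 = 10528234821121/7295710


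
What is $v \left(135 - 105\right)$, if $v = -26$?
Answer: $-780$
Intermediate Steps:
$v \left(135 - 105\right) = - 26 \left(135 - 105\right) = \left(-26\right) 30 = -780$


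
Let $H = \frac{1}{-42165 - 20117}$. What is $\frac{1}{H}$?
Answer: $-62282$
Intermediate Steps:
$H = - \frac{1}{62282}$ ($H = \frac{1}{-42165 - 20117} = \frac{1}{-62282} = - \frac{1}{62282} \approx -1.6056 \cdot 10^{-5}$)
$\frac{1}{H} = \frac{1}{- \frac{1}{62282}} = -62282$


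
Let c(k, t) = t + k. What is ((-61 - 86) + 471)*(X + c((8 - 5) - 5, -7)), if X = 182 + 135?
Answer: 99792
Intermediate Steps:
X = 317
c(k, t) = k + t
((-61 - 86) + 471)*(X + c((8 - 5) - 5, -7)) = ((-61 - 86) + 471)*(317 + (((8 - 5) - 5) - 7)) = (-147 + 471)*(317 + ((3 - 5) - 7)) = 324*(317 + (-2 - 7)) = 324*(317 - 9) = 324*308 = 99792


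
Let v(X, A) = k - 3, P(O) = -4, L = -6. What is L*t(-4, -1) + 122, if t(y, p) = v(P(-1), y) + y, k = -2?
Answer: 176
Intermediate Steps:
v(X, A) = -5 (v(X, A) = -2 - 3 = -5)
t(y, p) = -5 + y
L*t(-4, -1) + 122 = -6*(-5 - 4) + 122 = -6*(-9) + 122 = 54 + 122 = 176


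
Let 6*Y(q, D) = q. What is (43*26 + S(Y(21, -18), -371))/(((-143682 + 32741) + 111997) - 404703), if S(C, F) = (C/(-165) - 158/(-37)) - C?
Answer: -6829963/2464264935 ≈ -0.0027716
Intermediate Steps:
Y(q, D) = q/6
S(C, F) = 158/37 - 166*C/165 (S(C, F) = (C*(-1/165) - 158*(-1/37)) - C = (-C/165 + 158/37) - C = (158/37 - C/165) - C = 158/37 - 166*C/165)
(43*26 + S(Y(21, -18), -371))/(((-143682 + 32741) + 111997) - 404703) = (43*26 + (158/37 - 83*21/495))/(((-143682 + 32741) + 111997) - 404703) = (1118 + (158/37 - 166/165*7/2))/((-110941 + 111997) - 404703) = (1118 + (158/37 - 581/165))/(1056 - 404703) = (1118 + 4573/6105)/(-403647) = (6829963/6105)*(-1/403647) = -6829963/2464264935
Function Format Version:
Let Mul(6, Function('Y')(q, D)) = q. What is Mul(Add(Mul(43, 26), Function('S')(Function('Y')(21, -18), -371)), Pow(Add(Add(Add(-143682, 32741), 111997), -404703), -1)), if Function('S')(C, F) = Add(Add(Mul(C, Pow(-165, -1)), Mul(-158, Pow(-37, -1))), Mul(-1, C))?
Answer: Rational(-6829963, 2464264935) ≈ -0.0027716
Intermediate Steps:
Function('Y')(q, D) = Mul(Rational(1, 6), q)
Function('S')(C, F) = Add(Rational(158, 37), Mul(Rational(-166, 165), C)) (Function('S')(C, F) = Add(Add(Mul(C, Rational(-1, 165)), Mul(-158, Rational(-1, 37))), Mul(-1, C)) = Add(Add(Mul(Rational(-1, 165), C), Rational(158, 37)), Mul(-1, C)) = Add(Add(Rational(158, 37), Mul(Rational(-1, 165), C)), Mul(-1, C)) = Add(Rational(158, 37), Mul(Rational(-166, 165), C)))
Mul(Add(Mul(43, 26), Function('S')(Function('Y')(21, -18), -371)), Pow(Add(Add(Add(-143682, 32741), 111997), -404703), -1)) = Mul(Add(Mul(43, 26), Add(Rational(158, 37), Mul(Rational(-166, 165), Mul(Rational(1, 6), 21)))), Pow(Add(Add(Add(-143682, 32741), 111997), -404703), -1)) = Mul(Add(1118, Add(Rational(158, 37), Mul(Rational(-166, 165), Rational(7, 2)))), Pow(Add(Add(-110941, 111997), -404703), -1)) = Mul(Add(1118, Add(Rational(158, 37), Rational(-581, 165))), Pow(Add(1056, -404703), -1)) = Mul(Add(1118, Rational(4573, 6105)), Pow(-403647, -1)) = Mul(Rational(6829963, 6105), Rational(-1, 403647)) = Rational(-6829963, 2464264935)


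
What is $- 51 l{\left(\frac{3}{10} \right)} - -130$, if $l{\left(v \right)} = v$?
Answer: $\frac{1147}{10} \approx 114.7$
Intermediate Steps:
$- 51 l{\left(\frac{3}{10} \right)} - -130 = - 51 \cdot \frac{3}{10} - -130 = - 51 \cdot 3 \cdot \frac{1}{10} + 130 = \left(-51\right) \frac{3}{10} + 130 = - \frac{153}{10} + 130 = \frac{1147}{10}$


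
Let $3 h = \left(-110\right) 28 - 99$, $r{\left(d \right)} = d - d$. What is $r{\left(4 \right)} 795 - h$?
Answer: $\frac{3179}{3} \approx 1059.7$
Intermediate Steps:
$r{\left(d \right)} = 0$
$h = - \frac{3179}{3}$ ($h = \frac{\left(-110\right) 28 - 99}{3} = \frac{-3080 - 99}{3} = \frac{1}{3} \left(-3179\right) = - \frac{3179}{3} \approx -1059.7$)
$r{\left(4 \right)} 795 - h = 0 \cdot 795 - - \frac{3179}{3} = 0 + \frac{3179}{3} = \frac{3179}{3}$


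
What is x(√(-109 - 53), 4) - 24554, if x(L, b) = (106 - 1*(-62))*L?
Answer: -24554 + 1512*I*√2 ≈ -24554.0 + 2138.3*I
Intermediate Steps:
x(L, b) = 168*L (x(L, b) = (106 + 62)*L = 168*L)
x(√(-109 - 53), 4) - 24554 = 168*√(-109 - 53) - 24554 = 168*√(-162) - 24554 = 168*(9*I*√2) - 24554 = 1512*I*√2 - 24554 = -24554 + 1512*I*√2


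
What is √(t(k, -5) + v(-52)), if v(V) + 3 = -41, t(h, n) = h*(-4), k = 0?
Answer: 2*I*√11 ≈ 6.6332*I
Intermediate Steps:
t(h, n) = -4*h
v(V) = -44 (v(V) = -3 - 41 = -44)
√(t(k, -5) + v(-52)) = √(-4*0 - 44) = √(0 - 44) = √(-44) = 2*I*√11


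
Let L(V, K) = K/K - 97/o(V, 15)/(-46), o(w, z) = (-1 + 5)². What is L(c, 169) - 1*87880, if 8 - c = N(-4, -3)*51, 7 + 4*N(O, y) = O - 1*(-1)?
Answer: -64678847/736 ≈ -87879.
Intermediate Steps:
N(O, y) = -3/2 + O/4 (N(O, y) = -7/4 + (O - 1*(-1))/4 = -7/4 + (O + 1)/4 = -7/4 + (1 + O)/4 = -7/4 + (¼ + O/4) = -3/2 + O/4)
c = 271/2 (c = 8 - (-3/2 + (¼)*(-4))*51 = 8 - (-3/2 - 1)*51 = 8 - (-5)*51/2 = 8 - 1*(-255/2) = 8 + 255/2 = 271/2 ≈ 135.50)
o(w, z) = 16 (o(w, z) = 4² = 16)
L(V, K) = 833/736 (L(V, K) = K/K - 97/16/(-46) = 1 - 97*1/16*(-1/46) = 1 - 97/16*(-1/46) = 1 + 97/736 = 833/736)
L(c, 169) - 1*87880 = 833/736 - 1*87880 = 833/736 - 87880 = -64678847/736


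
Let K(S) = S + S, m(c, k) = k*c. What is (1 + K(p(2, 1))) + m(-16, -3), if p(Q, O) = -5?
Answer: 39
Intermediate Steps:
m(c, k) = c*k
K(S) = 2*S
(1 + K(p(2, 1))) + m(-16, -3) = (1 + 2*(-5)) - 16*(-3) = (1 - 10) + 48 = -9 + 48 = 39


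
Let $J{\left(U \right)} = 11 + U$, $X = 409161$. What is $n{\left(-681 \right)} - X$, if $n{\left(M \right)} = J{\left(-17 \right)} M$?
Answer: $-405075$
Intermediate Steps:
$n{\left(M \right)} = - 6 M$ ($n{\left(M \right)} = \left(11 - 17\right) M = - 6 M$)
$n{\left(-681 \right)} - X = \left(-6\right) \left(-681\right) - 409161 = 4086 - 409161 = -405075$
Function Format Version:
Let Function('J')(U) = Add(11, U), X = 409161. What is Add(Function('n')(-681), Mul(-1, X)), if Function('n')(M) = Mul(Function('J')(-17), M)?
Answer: -405075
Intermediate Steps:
Function('n')(M) = Mul(-6, M) (Function('n')(M) = Mul(Add(11, -17), M) = Mul(-6, M))
Add(Function('n')(-681), Mul(-1, X)) = Add(Mul(-6, -681), Mul(-1, 409161)) = Add(4086, -409161) = -405075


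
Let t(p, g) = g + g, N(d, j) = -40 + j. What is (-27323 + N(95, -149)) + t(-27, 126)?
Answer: -27260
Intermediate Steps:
t(p, g) = 2*g
(-27323 + N(95, -149)) + t(-27, 126) = (-27323 + (-40 - 149)) + 2*126 = (-27323 - 189) + 252 = -27512 + 252 = -27260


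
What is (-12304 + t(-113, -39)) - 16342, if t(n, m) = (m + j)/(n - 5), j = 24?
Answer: -3380213/118 ≈ -28646.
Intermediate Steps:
t(n, m) = (24 + m)/(-5 + n) (t(n, m) = (m + 24)/(n - 5) = (24 + m)/(-5 + n))
(-12304 + t(-113, -39)) - 16342 = (-12304 + (24 - 39)/(-5 - 113)) - 16342 = (-12304 - 15/(-118)) - 16342 = (-12304 - 1/118*(-15)) - 16342 = (-12304 + 15/118) - 16342 = -1451857/118 - 16342 = -3380213/118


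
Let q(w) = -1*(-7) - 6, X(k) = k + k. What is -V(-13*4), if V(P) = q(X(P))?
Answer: -1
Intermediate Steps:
X(k) = 2*k
q(w) = 1 (q(w) = 7 - 6 = 1)
V(P) = 1
-V(-13*4) = -1*1 = -1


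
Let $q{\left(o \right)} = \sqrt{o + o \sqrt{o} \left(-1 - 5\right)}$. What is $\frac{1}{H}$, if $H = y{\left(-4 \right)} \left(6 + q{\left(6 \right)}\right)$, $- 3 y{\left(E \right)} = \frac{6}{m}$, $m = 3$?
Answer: $\frac{1}{-4 - \frac{2 \sqrt{6 - 36 \sqrt{6}}}{3}} \approx -0.076154 + 0.11506 i$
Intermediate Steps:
$y{\left(E \right)} = - \frac{2}{3}$ ($y{\left(E \right)} = - \frac{6 \cdot \frac{1}{3}}{3} = \left(- \frac{1}{3}\right) 2 = - \frac{2}{3}$)
$q{\left(o \right)} = \sqrt{o - 6 o^{\frac{3}{2}}}$ ($q{\left(o \right)} = \sqrt{o + o^{\frac{3}{2}} \left(-6\right)} = \sqrt{o - 6 o^{\frac{3}{2}}}$)
$H = -4 - \frac{2 \sqrt{6 - 36 \sqrt{6}}}{3}$ ($H = - \frac{2 \left(6 + \sqrt{6 - 6 \cdot 6^{\frac{3}{2}}}\right)}{3} = - \frac{2 \left(6 + \sqrt{6 - 6 \cdot 6 \sqrt{6}}\right)}{3} = - \frac{2 \left(6 + \sqrt{6 - 36 \sqrt{6}}\right)}{3} = -4 - \frac{2 \sqrt{6 - 36 \sqrt{6}}}{3} \approx -4.0 - 6.0436 i$)
$\frac{1}{H} = \frac{1}{-4 - \frac{2 \sqrt{6 - 36 \sqrt{6}}}{3}}$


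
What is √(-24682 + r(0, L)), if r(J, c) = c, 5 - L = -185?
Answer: 2*I*√6123 ≈ 156.5*I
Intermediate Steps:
L = 190 (L = 5 - 1*(-185) = 5 + 185 = 190)
√(-24682 + r(0, L)) = √(-24682 + 190) = √(-24492) = 2*I*√6123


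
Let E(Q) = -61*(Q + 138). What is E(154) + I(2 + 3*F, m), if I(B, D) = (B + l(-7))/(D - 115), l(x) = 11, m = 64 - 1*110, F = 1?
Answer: -2867748/161 ≈ -17812.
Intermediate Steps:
m = -46 (m = 64 - 110 = -46)
I(B, D) = (11 + B)/(-115 + D) (I(B, D) = (B + 11)/(D - 115) = (11 + B)/(-115 + D))
E(Q) = -8418 - 61*Q (E(Q) = -61*(138 + Q) = -8418 - 61*Q)
E(154) + I(2 + 3*F, m) = (-8418 - 61*154) + (11 + (2 + 3*1))/(-115 - 46) = (-8418 - 9394) + (11 + (2 + 3))/(-161) = -17812 - (11 + 5)/161 = -17812 - 1/161*16 = -17812 - 16/161 = -2867748/161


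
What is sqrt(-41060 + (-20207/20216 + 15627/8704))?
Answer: 3*I*sqrt(23881912308394)/72352 ≈ 202.63*I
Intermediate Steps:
sqrt(-41060 + (-20207/20216 + 15627/8704)) = sqrt(-41060 + 17504213/21995008) = sqrt(-903097524267/21995008) = 3*I*sqrt(23881912308394)/72352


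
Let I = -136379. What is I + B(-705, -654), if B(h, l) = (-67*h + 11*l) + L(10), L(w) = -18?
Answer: -96356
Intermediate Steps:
B(h, l) = -18 - 67*h + 11*l (B(h, l) = (-67*h + 11*l) - 18 = -18 - 67*h + 11*l)
I + B(-705, -654) = -136379 + (-18 - 67*(-705) + 11*(-654)) = -136379 + (-18 + 47235 - 7194) = -136379 + 40023 = -96356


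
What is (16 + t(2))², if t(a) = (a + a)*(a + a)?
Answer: 1024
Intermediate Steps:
t(a) = 4*a² (t(a) = (2*a)*(2*a) = 4*a²)
(16 + t(2))² = (16 + 4*2²)² = (16 + 4*4)² = (16 + 16)² = 32² = 1024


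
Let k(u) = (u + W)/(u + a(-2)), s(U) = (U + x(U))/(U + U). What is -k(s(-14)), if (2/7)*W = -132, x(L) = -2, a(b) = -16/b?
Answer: 323/6 ≈ 53.833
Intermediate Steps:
W = -462 (W = (7/2)*(-132) = -462)
s(U) = (-2 + U)/(2*U) (s(U) = (U - 2)/(U + U) = (-2 + U)/((2*U)) = (-2 + U)*(1/(2*U)) = (-2 + U)/(2*U))
k(u) = (-462 + u)/(8 + u) (k(u) = (u - 462)/(u - 16/(-2)) = (-462 + u)/(u - 16*(-½)) = (-462 + u)/(u + 8) = (-462 + u)/(8 + u))
-k(s(-14)) = -(-462 + (½)*(-2 - 14)/(-14))/(8 + (½)*(-2 - 14)/(-14)) = -(-462 + (½)*(-1/14)*(-16))/(8 + (½)*(-1/14)*(-16)) = -(-462 + 4/7)/(8 + 4/7) = -(-3230)/(60/7*7) = -7*(-3230)/(60*7) = -1*(-323/6) = 323/6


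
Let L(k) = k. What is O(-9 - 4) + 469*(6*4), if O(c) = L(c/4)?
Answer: 45011/4 ≈ 11253.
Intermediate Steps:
O(c) = c/4
O(-9 - 4) + 469*(6*4) = (-9 - 4)/4 + 469*(6*4) = (¼)*(-13) + 469*24 = -13/4 + 11256 = 45011/4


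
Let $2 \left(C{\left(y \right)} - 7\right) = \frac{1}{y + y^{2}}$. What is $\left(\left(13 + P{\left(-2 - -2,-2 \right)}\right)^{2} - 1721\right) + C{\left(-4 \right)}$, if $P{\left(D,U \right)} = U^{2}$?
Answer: $- \frac{34199}{24} \approx -1425.0$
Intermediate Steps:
$C{\left(y \right)} = 7 + \frac{1}{2 \left(y + y^{2}\right)}$
$\left(\left(13 + P{\left(-2 - -2,-2 \right)}\right)^{2} - 1721\right) + C{\left(-4 \right)} = \left(\left(13 + \left(-2\right)^{2}\right)^{2} - 1721\right) + \frac{1 + 14 \left(-4\right) + 14 \left(-4\right)^{2}}{2 \left(-4\right) \left(1 - 4\right)} = \left(\left(13 + 4\right)^{2} - 1721\right) + \frac{1}{2} \left(- \frac{1}{4}\right) \frac{1}{-3} \left(1 - 56 + 14 \cdot 16\right) = \left(17^{2} - 1721\right) + \frac{1}{2} \left(- \frac{1}{4}\right) \left(- \frac{1}{3}\right) \left(1 - 56 + 224\right) = \left(289 - 1721\right) + \frac{1}{2} \left(- \frac{1}{4}\right) \left(- \frac{1}{3}\right) 169 = -1432 + \frac{169}{24} = - \frac{34199}{24}$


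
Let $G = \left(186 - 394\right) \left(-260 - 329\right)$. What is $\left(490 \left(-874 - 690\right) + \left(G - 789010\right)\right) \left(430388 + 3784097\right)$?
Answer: $-6038758548130$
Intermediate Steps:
$G = 122512$ ($G = \left(-208\right) \left(-589\right) = 122512$)
$\left(490 \left(-874 - 690\right) + \left(G - 789010\right)\right) \left(430388 + 3784097\right) = \left(490 \left(-874 - 690\right) + \left(122512 - 789010\right)\right) \left(430388 + 3784097\right) = \left(490 \left(-1564\right) + \left(122512 - 789010\right)\right) 4214485 = \left(-766360 - 666498\right) 4214485 = \left(-1432858\right) 4214485 = -6038758548130$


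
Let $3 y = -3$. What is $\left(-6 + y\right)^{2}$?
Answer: $49$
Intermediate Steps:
$y = -1$ ($y = \frac{1}{3} \left(-3\right) = -1$)
$\left(-6 + y\right)^{2} = \left(-6 - 1\right)^{2} = \left(-7\right)^{2} = 49$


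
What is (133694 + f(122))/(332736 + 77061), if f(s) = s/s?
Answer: 14855/45533 ≈ 0.32625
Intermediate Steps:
f(s) = 1
(133694 + f(122))/(332736 + 77061) = (133694 + 1)/(332736 + 77061) = 133695/409797 = 133695*(1/409797) = 14855/45533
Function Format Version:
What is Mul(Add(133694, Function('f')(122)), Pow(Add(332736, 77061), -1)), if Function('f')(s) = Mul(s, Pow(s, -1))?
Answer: Rational(14855, 45533) ≈ 0.32625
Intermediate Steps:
Function('f')(s) = 1
Mul(Add(133694, Function('f')(122)), Pow(Add(332736, 77061), -1)) = Mul(Add(133694, 1), Pow(Add(332736, 77061), -1)) = Mul(133695, Pow(409797, -1)) = Mul(133695, Rational(1, 409797)) = Rational(14855, 45533)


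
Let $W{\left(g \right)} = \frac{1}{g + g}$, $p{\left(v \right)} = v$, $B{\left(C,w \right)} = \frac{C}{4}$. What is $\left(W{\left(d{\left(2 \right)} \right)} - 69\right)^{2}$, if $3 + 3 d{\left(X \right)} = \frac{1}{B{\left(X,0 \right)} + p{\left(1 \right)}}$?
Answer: $\frac{950625}{196} \approx 4850.1$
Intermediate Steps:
$B{\left(C,w \right)} = \frac{C}{4}$ ($B{\left(C,w \right)} = C \frac{1}{4} = \frac{C}{4}$)
$d{\left(X \right)} = -1 + \frac{1}{3 \left(1 + \frac{X}{4}\right)}$ ($d{\left(X \right)} = -1 + \frac{1}{3 \left(\frac{X}{4} + 1\right)} = -1 + \frac{1}{3 \left(1 + \frac{X}{4}\right)}$)
$W{\left(g \right)} = \frac{1}{2 g}$
$\left(W{\left(d{\left(2 \right)} \right)} - 69\right)^{2} = \left(\frac{1}{2 \frac{- \frac{8}{3} - 2}{4 + 2}} - 69\right)^{2} = \left(\frac{1}{2 \frac{- \frac{8}{3} - 2}{6}} - 69\right)^{2} = \left(\frac{1}{2 \cdot \frac{1}{6} \left(- \frac{14}{3}\right)} - 69\right)^{2} = \left(\frac{1}{2 \left(- \frac{7}{9}\right)} - 69\right)^{2} = \left(\frac{1}{2} \left(- \frac{9}{7}\right) - 69\right)^{2} = \left(- \frac{9}{14} - 69\right)^{2} = \left(- \frac{975}{14}\right)^{2} = \frac{950625}{196}$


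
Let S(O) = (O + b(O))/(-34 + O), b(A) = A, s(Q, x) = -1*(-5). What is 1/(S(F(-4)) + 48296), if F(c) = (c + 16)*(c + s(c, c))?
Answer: 11/531244 ≈ 2.0706e-5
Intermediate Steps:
s(Q, x) = 5
F(c) = (5 + c)*(16 + c) (F(c) = (c + 16)*(c + 5) = (16 + c)*(5 + c) = (5 + c)*(16 + c))
S(O) = 2*O/(-34 + O) (S(O) = (O + O)/(-34 + O) = (2*O)/(-34 + O) = 2*O/(-34 + O))
1/(S(F(-4)) + 48296) = 1/(2*(80 + (-4)² + 21*(-4))/(-34 + (80 + (-4)² + 21*(-4))) + 48296) = 1/(2*(80 + 16 - 84)/(-34 + (80 + 16 - 84)) + 48296) = 1/(2*12/(-34 + 12) + 48296) = 1/(2*12/(-22) + 48296) = 1/(2*12*(-1/22) + 48296) = 1/(-12/11 + 48296) = 1/(531244/11) = 11/531244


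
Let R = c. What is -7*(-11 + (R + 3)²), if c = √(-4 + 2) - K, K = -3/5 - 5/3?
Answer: -23212/225 - 1106*I*√2/15 ≈ -103.16 - 104.27*I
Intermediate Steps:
K = -34/15 (K = -3*⅕ - 5*⅓ = -⅗ - 5/3 = -34/15 ≈ -2.2667)
c = 34/15 + I*√2 (c = √(-4 + 2) - 1*(-34/15) = √(-2) + 34/15 = I*√2 + 34/15 = 34/15 + I*√2 ≈ 2.2667 + 1.4142*I)
R = 34/15 + I*√2 ≈ 2.2667 + 1.4142*I
-7*(-11 + (R + 3)²) = -7*(-11 + ((34/15 + I*√2) + 3)²) = -7*(-11 + (79/15 + I*√2)²) = 77 - 7*(79/15 + I*√2)²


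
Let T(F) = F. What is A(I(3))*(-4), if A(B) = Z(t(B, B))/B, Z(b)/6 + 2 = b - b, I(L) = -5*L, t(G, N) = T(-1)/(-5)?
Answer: -16/5 ≈ -3.2000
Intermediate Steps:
t(G, N) = ⅕ (t(G, N) = -1/(-5) = -1*(-⅕) = ⅕)
Z(b) = -12 (Z(b) = -12 + 6*(b - b) = -12 + 6*0 = -12 + 0 = -12)
A(B) = -12/B
A(I(3))*(-4) = -12/((-5*3))*(-4) = -12/(-15)*(-4) = -12*(-1/15)*(-4) = (⅘)*(-4) = -16/5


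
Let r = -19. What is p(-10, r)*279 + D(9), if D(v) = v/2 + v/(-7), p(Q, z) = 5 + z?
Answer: -54639/14 ≈ -3902.8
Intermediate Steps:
D(v) = 5*v/14 (D(v) = v*(½) + v*(-⅐) = v/2 - v/7 = 5*v/14)
p(-10, r)*279 + D(9) = (5 - 19)*279 + (5/14)*9 = -14*279 + 45/14 = -3906 + 45/14 = -54639/14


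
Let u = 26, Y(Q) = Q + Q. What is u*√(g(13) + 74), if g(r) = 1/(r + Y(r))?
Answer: 2*√112593/3 ≈ 223.70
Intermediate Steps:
Y(Q) = 2*Q
g(r) = 1/(3*r) (g(r) = 1/(r + 2*r) = 1/(3*r))
u*√(g(13) + 74) = 26*√((⅓)/13 + 74) = 26*√((⅓)*(1/13) + 74) = 26*√(1/39 + 74) = 26*√(2887/39) = 26*(√112593/39) = 2*√112593/3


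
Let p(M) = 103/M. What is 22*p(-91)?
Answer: -2266/91 ≈ -24.901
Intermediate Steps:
22*p(-91) = 22*(103/(-91)) = 22*(103*(-1/91)) = 22*(-103/91) = -2266/91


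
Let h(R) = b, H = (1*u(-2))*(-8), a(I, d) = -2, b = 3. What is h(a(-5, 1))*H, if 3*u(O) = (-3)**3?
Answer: 216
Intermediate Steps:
u(O) = -9 (u(O) = (1/3)*(-3)**3 = (1/3)*(-27) = -9)
H = 72 (H = (1*(-9))*(-8) = -9*(-8) = 72)
h(R) = 3
h(a(-5, 1))*H = 3*72 = 216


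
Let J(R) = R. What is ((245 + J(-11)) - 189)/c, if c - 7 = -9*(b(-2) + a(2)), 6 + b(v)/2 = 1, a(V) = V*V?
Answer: 45/61 ≈ 0.73771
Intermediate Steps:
a(V) = V²
b(v) = -10 (b(v) = -12 + 2*1 = -12 + 2 = -10)
c = 61 (c = 7 - 9*(-10 + 2²) = 7 - 9*(-10 + 4) = 7 - 9*(-6) = 7 + 54 = 61)
((245 + J(-11)) - 189)/c = ((245 - 11) - 189)/61 = (234 - 189)*(1/61) = 45*(1/61) = 45/61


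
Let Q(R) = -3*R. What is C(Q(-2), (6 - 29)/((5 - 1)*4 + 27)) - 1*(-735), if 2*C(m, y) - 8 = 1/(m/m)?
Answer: 1479/2 ≈ 739.50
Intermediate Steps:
C(m, y) = 9/2 (C(m, y) = 4 + 1/(2*((m/m))) = 4 + (½)/1 = 4 + (½)*1 = 4 + ½ = 9/2)
C(Q(-2), (6 - 29)/((5 - 1)*4 + 27)) - 1*(-735) = 9/2 - 1*(-735) = 9/2 + 735 = 1479/2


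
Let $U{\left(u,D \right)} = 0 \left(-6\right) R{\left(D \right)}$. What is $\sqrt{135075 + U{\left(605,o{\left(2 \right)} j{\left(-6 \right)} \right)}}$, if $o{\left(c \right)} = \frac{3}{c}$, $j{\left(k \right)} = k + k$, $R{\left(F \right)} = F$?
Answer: $5 \sqrt{5403} \approx 367.53$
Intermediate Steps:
$j{\left(k \right)} = 2 k$
$U{\left(u,D \right)} = 0$ ($U{\left(u,D \right)} = 0 \left(-6\right) D = 0 D = 0$)
$\sqrt{135075 + U{\left(605,o{\left(2 \right)} j{\left(-6 \right)} \right)}} = \sqrt{135075 + 0} = \sqrt{135075} = 5 \sqrt{5403}$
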